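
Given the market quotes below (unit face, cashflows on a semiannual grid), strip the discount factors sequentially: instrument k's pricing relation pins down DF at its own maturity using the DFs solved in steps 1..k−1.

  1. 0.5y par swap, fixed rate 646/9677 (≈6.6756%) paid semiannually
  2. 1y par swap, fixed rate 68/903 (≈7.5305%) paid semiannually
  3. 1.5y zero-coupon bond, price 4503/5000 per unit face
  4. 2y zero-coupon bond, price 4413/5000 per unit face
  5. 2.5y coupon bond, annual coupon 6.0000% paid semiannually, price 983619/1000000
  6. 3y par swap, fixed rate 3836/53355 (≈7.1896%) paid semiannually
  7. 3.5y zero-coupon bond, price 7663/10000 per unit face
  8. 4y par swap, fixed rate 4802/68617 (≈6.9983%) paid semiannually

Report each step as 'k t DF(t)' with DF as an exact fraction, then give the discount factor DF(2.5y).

1 1/2 9677/10000
2 1 4643/5000
3 3/2 4503/5000
4 2 4413/5000
5 5/2 4239/5000
6 3 4041/5000
7 7/2 7663/10000
8 4 7599/10000
DF(2.5y) = 4239/5000 ≈ 0.847800

step 1 [0.5y] swap r/2=323/9677: DF=(1 − 323/9677·(0))/(1+323/9677) = 9677/10000 ≈ 0.967700
step 2 [1y] swap r/2=34/903: DF=(1 − 34/903·(0.967700))/(1+34/903) = 4643/5000 ≈ 0.928600
step 3 [1.5y] zero: DF = P = 4503/5000 ≈ 0.900600
step 4 [2y] zero: DF = P = 4413/5000 ≈ 0.882600
step 5 [2.5y] bond c/2=3/100: DF=(983619/1000000 − 3/100·(0.967700+0.928600+0.900600+0.882600))/(1+3/100) = 4239/5000 ≈ 0.847800
step 6 [3y] swap r/2=1918/53355: DF=(1 − 1918/53355·(0.967700+0.928600+0.900600+0.882600+0.847800))/(1+1918/53355) = 4041/5000 ≈ 0.808200
step 7 [3.5y] zero: DF = P = 7663/10000 ≈ 0.766300
step 8 [4y] swap r/2=2401/68617: DF=(1 − 2401/68617·(0.967700+0.928600+0.900600+0.882600+0.847800+0.808200+0.766300))/(1+2401/68617) = 7599/10000 ≈ 0.759900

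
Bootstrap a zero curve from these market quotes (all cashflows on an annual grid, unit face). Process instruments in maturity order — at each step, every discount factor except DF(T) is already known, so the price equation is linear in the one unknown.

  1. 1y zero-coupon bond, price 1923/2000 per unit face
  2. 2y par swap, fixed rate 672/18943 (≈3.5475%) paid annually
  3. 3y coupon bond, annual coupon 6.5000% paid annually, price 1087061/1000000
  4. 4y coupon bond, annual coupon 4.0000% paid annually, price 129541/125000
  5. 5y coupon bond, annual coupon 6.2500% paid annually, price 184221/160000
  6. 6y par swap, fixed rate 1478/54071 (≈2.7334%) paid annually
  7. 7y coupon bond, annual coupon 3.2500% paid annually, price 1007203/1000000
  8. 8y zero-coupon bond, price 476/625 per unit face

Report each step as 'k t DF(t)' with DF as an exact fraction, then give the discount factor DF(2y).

step 1 [1y] zero: DF = P = 1923/2000 ≈ 0.961500
step 2 [2y] swap r/1=672/18943: DF=(1 − 672/18943·(0.961500))/(1+672/18943) = 583/625 ≈ 0.932800
step 3 [3y] bond c/1=13/200: DF=(1087061/1000000 − 13/200·(0.961500+0.932800))/(1+13/200) = 9051/10000 ≈ 0.905100
step 4 [4y] bond c/1=1/25: DF=(129541/125000 − 1/25·(0.961500+0.932800+0.905100))/(1+1/25) = 1111/1250 ≈ 0.888800
step 5 [5y] bond c/1=1/16: DF=(184221/160000 − 1/16·(0.961500+0.932800+0.905100+0.888800))/(1+1/16) = 8667/10000 ≈ 0.866700
step 6 [6y] swap r/1=1478/54071: DF=(1 − 1478/54071·(0.961500+0.932800+0.905100+0.888800+0.866700))/(1+1478/54071) = 4261/5000 ≈ 0.852200
step 7 [7y] bond c/1=13/400: DF=(1007203/1000000 − 13/400·(0.961500+0.932800+0.905100+0.888800+0.866700+0.852200))/(1+13/400) = 8053/10000 ≈ 0.805300
step 8 [8y] zero: DF = P = 476/625 ≈ 0.761600

1 1 1923/2000
2 2 583/625
3 3 9051/10000
4 4 1111/1250
5 5 8667/10000
6 6 4261/5000
7 7 8053/10000
8 8 476/625
DF(2y) = 583/625 ≈ 0.932800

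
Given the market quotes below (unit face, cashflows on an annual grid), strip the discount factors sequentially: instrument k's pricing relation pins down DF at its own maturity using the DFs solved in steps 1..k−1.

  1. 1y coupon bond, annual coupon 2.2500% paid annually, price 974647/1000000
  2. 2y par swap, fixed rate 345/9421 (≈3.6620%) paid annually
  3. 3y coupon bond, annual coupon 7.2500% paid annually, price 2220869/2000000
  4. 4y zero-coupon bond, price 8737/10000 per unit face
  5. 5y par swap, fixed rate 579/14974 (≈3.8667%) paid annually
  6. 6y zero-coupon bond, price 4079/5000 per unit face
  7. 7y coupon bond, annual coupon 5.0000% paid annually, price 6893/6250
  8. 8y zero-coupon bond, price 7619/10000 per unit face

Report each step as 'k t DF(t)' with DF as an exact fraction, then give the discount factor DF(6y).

1 1 2383/2500
2 2 931/1000
3 3 227/250
4 4 8737/10000
5 5 8263/10000
6 6 4079/5000
7 7 997/1250
8 8 7619/10000
DF(6y) = 4079/5000 ≈ 0.815800

step 1 [1y] bond c/1=9/400: DF=(974647/1000000 − 9/400·(0))/(1+9/400) = 2383/2500 ≈ 0.953200
step 2 [2y] swap r/1=345/9421: DF=(1 − 345/9421·(0.953200))/(1+345/9421) = 931/1000 ≈ 0.931000
step 3 [3y] bond c/1=29/400: DF=(2220869/2000000 − 29/400·(0.953200+0.931000))/(1+29/400) = 227/250 ≈ 0.908000
step 4 [4y] zero: DF = P = 8737/10000 ≈ 0.873700
step 5 [5y] swap r/1=579/14974: DF=(1 − 579/14974·(0.953200+0.931000+0.908000+0.873700))/(1+579/14974) = 8263/10000 ≈ 0.826300
step 6 [6y] zero: DF = P = 4079/5000 ≈ 0.815800
step 7 [7y] bond c/1=1/20: DF=(6893/6250 − 1/20·(0.953200+0.931000+0.908000+0.873700+0.826300+0.815800))/(1+1/20) = 997/1250 ≈ 0.797600
step 8 [8y] zero: DF = P = 7619/10000 ≈ 0.761900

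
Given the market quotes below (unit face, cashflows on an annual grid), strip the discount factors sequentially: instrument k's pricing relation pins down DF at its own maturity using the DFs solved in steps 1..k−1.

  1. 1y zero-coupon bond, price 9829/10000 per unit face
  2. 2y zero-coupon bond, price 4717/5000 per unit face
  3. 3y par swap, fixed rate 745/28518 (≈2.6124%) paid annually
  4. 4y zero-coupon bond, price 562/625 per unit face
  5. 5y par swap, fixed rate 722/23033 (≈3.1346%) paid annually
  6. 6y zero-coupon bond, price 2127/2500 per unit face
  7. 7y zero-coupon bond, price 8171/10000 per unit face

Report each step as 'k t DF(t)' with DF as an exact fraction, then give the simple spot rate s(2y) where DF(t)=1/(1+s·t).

step 1 [1y] zero: DF = P = 9829/10000 ≈ 0.982900
step 2 [2y] zero: DF = P = 4717/5000 ≈ 0.943400
step 3 [3y] swap r/1=745/28518: DF=(1 − 745/28518·(0.982900+0.943400))/(1+745/28518) = 1851/2000 ≈ 0.925500
step 4 [4y] zero: DF = P = 562/625 ≈ 0.899200
step 5 [5y] swap r/1=722/23033: DF=(1 − 722/23033·(0.982900+0.943400+0.925500+0.899200))/(1+722/23033) = 2139/2500 ≈ 0.855600
step 6 [6y] zero: DF = P = 2127/2500 ≈ 0.850800
step 7 [7y] zero: DF = P = 8171/10000 ≈ 0.817100

1 1 9829/10000
2 2 4717/5000
3 3 1851/2000
4 4 562/625
5 5 2139/2500
6 6 2127/2500
7 7 8171/10000
s(2y) = (1/(4717/5000) − 1)/(2) = 283/9434 ≈ 2.9998%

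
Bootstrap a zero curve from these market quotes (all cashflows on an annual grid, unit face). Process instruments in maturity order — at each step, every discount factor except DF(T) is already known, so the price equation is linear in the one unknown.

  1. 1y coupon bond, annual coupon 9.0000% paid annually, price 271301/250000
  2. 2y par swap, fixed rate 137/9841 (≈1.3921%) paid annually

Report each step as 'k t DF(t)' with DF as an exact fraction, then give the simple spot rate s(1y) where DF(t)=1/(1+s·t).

1 1 2489/2500
2 2 4863/5000
s(1y) = (1/(2489/2500) − 1)/(1) = 11/2489 ≈ 0.4419%

step 1 [1y] bond c/1=9/100: DF=(271301/250000 − 9/100·(0))/(1+9/100) = 2489/2500 ≈ 0.995600
step 2 [2y] swap r/1=137/9841: DF=(1 − 137/9841·(0.995600))/(1+137/9841) = 4863/5000 ≈ 0.972600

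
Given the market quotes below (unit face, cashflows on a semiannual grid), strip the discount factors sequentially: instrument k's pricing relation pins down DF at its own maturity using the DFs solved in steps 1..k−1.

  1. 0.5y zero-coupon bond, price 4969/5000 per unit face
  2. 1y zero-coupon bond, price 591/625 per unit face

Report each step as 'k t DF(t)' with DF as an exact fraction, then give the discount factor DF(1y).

step 1 [0.5y] zero: DF = P = 4969/5000 ≈ 0.993800
step 2 [1y] zero: DF = P = 591/625 ≈ 0.945600

1 1/2 4969/5000
2 1 591/625
DF(1y) = 591/625 ≈ 0.945600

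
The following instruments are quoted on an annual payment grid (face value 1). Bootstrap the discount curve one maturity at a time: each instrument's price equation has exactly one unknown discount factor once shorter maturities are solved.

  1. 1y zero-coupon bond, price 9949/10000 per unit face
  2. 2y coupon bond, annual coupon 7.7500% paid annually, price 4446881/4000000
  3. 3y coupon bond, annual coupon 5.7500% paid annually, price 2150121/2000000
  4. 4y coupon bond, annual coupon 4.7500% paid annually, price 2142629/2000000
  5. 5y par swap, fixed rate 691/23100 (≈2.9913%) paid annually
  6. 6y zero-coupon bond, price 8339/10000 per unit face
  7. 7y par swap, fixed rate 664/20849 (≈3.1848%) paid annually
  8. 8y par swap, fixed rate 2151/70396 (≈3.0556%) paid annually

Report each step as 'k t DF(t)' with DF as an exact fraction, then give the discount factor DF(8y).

step 1 [1y] zero: DF = P = 9949/10000 ≈ 0.994900
step 2 [2y] bond c/1=31/400: DF=(4446881/4000000 − 31/400·(0.994900))/(1+31/400) = 4801/5000 ≈ 0.960200
step 3 [3y] bond c/1=23/400: DF=(2150121/2000000 − 23/400·(0.994900+0.960200))/(1+23/400) = 9103/10000 ≈ 0.910300
step 4 [4y] bond c/1=19/400: DF=(2142629/2000000 − 19/400·(0.994900+0.960200+0.910300))/(1+19/400) = 558/625 ≈ 0.892800
step 5 [5y] swap r/1=691/23100: DF=(1 − 691/23100·(0.994900+0.960200+0.910300+0.892800))/(1+691/23100) = 4309/5000 ≈ 0.861800
step 6 [6y] zero: DF = P = 8339/10000 ≈ 0.833900
step 7 [7y] swap r/1=664/20849: DF=(1 − 664/20849·(0.994900+0.960200+0.910300+0.892800+0.861800+0.833900))/(1+664/20849) = 1001/1250 ≈ 0.800800
step 8 [8y] swap r/1=2151/70396: DF=(1 − 2151/70396·(0.994900+0.960200+0.910300+0.892800+0.861800+0.833900+0.800800))/(1+2151/70396) = 7849/10000 ≈ 0.784900

1 1 9949/10000
2 2 4801/5000
3 3 9103/10000
4 4 558/625
5 5 4309/5000
6 6 8339/10000
7 7 1001/1250
8 8 7849/10000
DF(8y) = 7849/10000 ≈ 0.784900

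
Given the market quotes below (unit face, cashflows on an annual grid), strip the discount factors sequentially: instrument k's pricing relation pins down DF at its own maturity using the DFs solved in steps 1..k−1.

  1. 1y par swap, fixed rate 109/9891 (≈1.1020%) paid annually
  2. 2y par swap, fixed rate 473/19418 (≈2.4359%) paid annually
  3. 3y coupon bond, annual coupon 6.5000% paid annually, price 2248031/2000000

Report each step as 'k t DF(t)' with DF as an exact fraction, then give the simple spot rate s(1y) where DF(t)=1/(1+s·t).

1 1 9891/10000
2 2 9527/10000
3 3 9369/10000
s(1y) = (1/(9891/10000) − 1)/(1) = 109/9891 ≈ 1.1020%

step 1 [1y] swap r/1=109/9891: DF=(1 − 109/9891·(0))/(1+109/9891) = 9891/10000 ≈ 0.989100
step 2 [2y] swap r/1=473/19418: DF=(1 − 473/19418·(0.989100))/(1+473/19418) = 9527/10000 ≈ 0.952700
step 3 [3y] bond c/1=13/200: DF=(2248031/2000000 − 13/200·(0.989100+0.952700))/(1+13/200) = 9369/10000 ≈ 0.936900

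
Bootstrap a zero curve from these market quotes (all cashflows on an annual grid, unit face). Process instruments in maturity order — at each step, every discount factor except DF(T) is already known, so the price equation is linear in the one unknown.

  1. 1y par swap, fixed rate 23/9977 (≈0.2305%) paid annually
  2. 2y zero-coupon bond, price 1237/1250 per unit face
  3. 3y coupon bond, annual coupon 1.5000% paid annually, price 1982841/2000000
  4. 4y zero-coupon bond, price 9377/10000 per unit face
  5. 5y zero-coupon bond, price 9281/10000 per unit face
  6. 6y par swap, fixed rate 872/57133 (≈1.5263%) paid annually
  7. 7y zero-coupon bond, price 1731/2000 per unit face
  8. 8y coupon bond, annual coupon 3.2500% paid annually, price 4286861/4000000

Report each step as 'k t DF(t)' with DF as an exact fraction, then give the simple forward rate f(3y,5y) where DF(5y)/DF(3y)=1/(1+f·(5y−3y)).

1 1 9977/10000
2 2 1237/1250
3 3 4737/5000
4 4 9377/10000
5 5 9281/10000
6 6 1141/1250
7 7 1731/2000
8 8 8309/10000
f(3y,5y) = ((4737/5000)/(9281/10000) − 1)/(2) = 193/18562 ≈ 1.0398%

step 1 [1y] swap r/1=23/9977: DF=(1 − 23/9977·(0))/(1+23/9977) = 9977/10000 ≈ 0.997700
step 2 [2y] zero: DF = P = 1237/1250 ≈ 0.989600
step 3 [3y] bond c/1=3/200: DF=(1982841/2000000 − 3/200·(0.997700+0.989600))/(1+3/200) = 4737/5000 ≈ 0.947400
step 4 [4y] zero: DF = P = 9377/10000 ≈ 0.937700
step 5 [5y] zero: DF = P = 9281/10000 ≈ 0.928100
step 6 [6y] swap r/1=872/57133: DF=(1 − 872/57133·(0.997700+0.989600+0.947400+0.937700+0.928100))/(1+872/57133) = 1141/1250 ≈ 0.912800
step 7 [7y] zero: DF = P = 1731/2000 ≈ 0.865500
step 8 [8y] bond c/1=13/400: DF=(4286861/4000000 − 13/400·(0.997700+0.989600+0.947400+0.937700+0.928100+0.912800+0.865500))/(1+13/400) = 8309/10000 ≈ 0.830900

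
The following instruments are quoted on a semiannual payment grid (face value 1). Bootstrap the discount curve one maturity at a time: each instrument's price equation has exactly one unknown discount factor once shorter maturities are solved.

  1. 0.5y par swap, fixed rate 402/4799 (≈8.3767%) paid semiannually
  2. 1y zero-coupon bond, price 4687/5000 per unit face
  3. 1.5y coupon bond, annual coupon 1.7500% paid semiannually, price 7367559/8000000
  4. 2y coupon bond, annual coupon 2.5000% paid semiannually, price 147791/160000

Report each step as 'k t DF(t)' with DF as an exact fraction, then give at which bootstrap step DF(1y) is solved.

step 1 [0.5y] swap r/2=201/4799: DF=(1 − 201/4799·(0))/(1+201/4799) = 4799/5000 ≈ 0.959800
step 2 [1y] zero: DF = P = 4687/5000 ≈ 0.937400
step 3 [1.5y] bond c/2=7/800: DF=(7367559/8000000 − 7/800·(0.959800+0.937400))/(1+7/800) = 1793/2000 ≈ 0.896500
step 4 [2y] bond c/2=1/80: DF=(147791/160000 − 1/80·(0.959800+0.937400+0.896500))/(1+1/80) = 4389/5000 ≈ 0.877800

1 1/2 4799/5000
2 1 4687/5000
3 3/2 1793/2000
4 2 4389/5000
DF(1y) is solved at step 2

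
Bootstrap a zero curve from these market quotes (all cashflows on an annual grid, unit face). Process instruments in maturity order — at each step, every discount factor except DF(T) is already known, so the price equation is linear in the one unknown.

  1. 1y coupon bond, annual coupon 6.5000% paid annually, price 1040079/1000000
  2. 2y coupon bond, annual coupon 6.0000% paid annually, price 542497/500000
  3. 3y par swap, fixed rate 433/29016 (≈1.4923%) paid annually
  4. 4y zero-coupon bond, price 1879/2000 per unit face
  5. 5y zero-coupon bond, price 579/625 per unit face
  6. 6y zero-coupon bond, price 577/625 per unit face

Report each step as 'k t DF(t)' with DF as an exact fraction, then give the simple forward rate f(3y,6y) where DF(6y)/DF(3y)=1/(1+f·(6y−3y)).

1 1 4883/5000
2 2 9683/10000
3 3 9567/10000
4 4 1879/2000
5 5 579/625
6 6 577/625
f(3y,6y) = ((9567/10000)/(577/625) − 1)/(3) = 335/27696 ≈ 1.2096%

step 1 [1y] bond c/1=13/200: DF=(1040079/1000000 − 13/200·(0))/(1+13/200) = 4883/5000 ≈ 0.976600
step 2 [2y] bond c/1=3/50: DF=(542497/500000 − 3/50·(0.976600))/(1+3/50) = 9683/10000 ≈ 0.968300
step 3 [3y] swap r/1=433/29016: DF=(1 − 433/29016·(0.976600+0.968300))/(1+433/29016) = 9567/10000 ≈ 0.956700
step 4 [4y] zero: DF = P = 1879/2000 ≈ 0.939500
step 5 [5y] zero: DF = P = 579/625 ≈ 0.926400
step 6 [6y] zero: DF = P = 577/625 ≈ 0.923200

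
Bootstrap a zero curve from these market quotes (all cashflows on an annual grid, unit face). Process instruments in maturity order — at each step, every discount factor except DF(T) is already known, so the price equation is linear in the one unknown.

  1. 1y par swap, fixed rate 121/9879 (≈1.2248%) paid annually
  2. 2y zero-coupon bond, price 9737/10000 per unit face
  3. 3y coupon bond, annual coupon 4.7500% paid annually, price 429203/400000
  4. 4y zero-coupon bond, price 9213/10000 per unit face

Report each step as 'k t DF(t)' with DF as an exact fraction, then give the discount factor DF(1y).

step 1 [1y] swap r/1=121/9879: DF=(1 − 121/9879·(0))/(1+121/9879) = 9879/10000 ≈ 0.987900
step 2 [2y] zero: DF = P = 9737/10000 ≈ 0.973700
step 3 [3y] bond c/1=19/400: DF=(429203/400000 − 19/400·(0.987900+0.973700))/(1+19/400) = 4677/5000 ≈ 0.935400
step 4 [4y] zero: DF = P = 9213/10000 ≈ 0.921300

1 1 9879/10000
2 2 9737/10000
3 3 4677/5000
4 4 9213/10000
DF(1y) = 9879/10000 ≈ 0.987900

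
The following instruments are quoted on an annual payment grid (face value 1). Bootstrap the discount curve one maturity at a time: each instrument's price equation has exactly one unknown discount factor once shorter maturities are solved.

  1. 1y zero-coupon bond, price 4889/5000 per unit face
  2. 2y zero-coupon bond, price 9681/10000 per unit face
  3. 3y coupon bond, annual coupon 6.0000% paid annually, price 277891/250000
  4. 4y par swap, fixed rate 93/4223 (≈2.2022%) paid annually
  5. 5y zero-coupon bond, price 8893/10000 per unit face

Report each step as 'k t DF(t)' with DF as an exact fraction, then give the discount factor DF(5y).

step 1 [1y] zero: DF = P = 4889/5000 ≈ 0.977800
step 2 [2y] zero: DF = P = 9681/10000 ≈ 0.968100
step 3 [3y] bond c/1=3/50: DF=(277891/250000 − 3/50·(0.977800+0.968100))/(1+3/50) = 1877/2000 ≈ 0.938500
step 4 [4y] swap r/1=93/4223: DF=(1 − 93/4223·(0.977800+0.968100+0.938500))/(1+93/4223) = 9163/10000 ≈ 0.916300
step 5 [5y] zero: DF = P = 8893/10000 ≈ 0.889300

1 1 4889/5000
2 2 9681/10000
3 3 1877/2000
4 4 9163/10000
5 5 8893/10000
DF(5y) = 8893/10000 ≈ 0.889300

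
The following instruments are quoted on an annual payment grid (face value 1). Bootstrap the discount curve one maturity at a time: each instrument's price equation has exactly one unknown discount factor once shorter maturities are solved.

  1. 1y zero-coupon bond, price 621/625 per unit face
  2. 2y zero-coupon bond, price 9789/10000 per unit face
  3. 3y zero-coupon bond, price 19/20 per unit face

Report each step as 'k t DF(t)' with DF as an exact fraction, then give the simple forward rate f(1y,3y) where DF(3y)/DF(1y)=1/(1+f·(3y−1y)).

step 1 [1y] zero: DF = P = 621/625 ≈ 0.993600
step 2 [2y] zero: DF = P = 9789/10000 ≈ 0.978900
step 3 [3y] zero: DF = P = 19/20 ≈ 0.950000

1 1 621/625
2 2 9789/10000
3 3 19/20
f(1y,3y) = ((621/625)/(19/20) − 1)/(2) = 109/4750 ≈ 2.2947%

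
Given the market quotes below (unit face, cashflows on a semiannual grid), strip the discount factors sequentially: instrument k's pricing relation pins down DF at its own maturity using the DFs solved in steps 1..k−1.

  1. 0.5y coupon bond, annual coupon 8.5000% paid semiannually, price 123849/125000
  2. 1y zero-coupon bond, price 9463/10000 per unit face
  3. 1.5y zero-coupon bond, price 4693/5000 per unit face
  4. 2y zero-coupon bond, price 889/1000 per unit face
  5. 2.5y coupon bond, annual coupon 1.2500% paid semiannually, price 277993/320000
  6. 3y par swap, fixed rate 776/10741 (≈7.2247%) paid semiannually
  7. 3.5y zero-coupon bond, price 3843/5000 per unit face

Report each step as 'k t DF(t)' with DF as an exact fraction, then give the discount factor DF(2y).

step 1 [0.5y] bond c/2=17/400: DF=(123849/125000 − 17/400·(0))/(1+17/400) = 594/625 ≈ 0.950400
step 2 [1y] zero: DF = P = 9463/10000 ≈ 0.946300
step 3 [1.5y] zero: DF = P = 4693/5000 ≈ 0.938600
step 4 [2y] zero: DF = P = 889/1000 ≈ 0.889000
step 5 [2.5y] bond c/2=1/160: DF=(277993/320000 − 1/160·(0.950400+0.946300+0.938600+0.889000))/(1+1/160) = 4201/5000 ≈ 0.840200
step 6 [3y] swap r/2=388/10741: DF=(1 − 388/10741·(0.950400+0.946300+0.938600+0.889000+0.840200))/(1+388/10741) = 403/500 ≈ 0.806000
step 7 [3.5y] zero: DF = P = 3843/5000 ≈ 0.768600

1 1/2 594/625
2 1 9463/10000
3 3/2 4693/5000
4 2 889/1000
5 5/2 4201/5000
6 3 403/500
7 7/2 3843/5000
DF(2y) = 889/1000 ≈ 0.889000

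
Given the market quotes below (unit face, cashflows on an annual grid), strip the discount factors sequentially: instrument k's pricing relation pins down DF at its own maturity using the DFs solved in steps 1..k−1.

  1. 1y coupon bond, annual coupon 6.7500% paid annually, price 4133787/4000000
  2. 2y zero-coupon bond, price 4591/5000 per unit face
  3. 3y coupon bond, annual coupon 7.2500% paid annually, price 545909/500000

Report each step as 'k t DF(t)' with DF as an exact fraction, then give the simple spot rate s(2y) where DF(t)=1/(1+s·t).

1 1 9681/10000
2 2 4591/5000
3 3 1781/2000
s(2y) = (1/(4591/5000) − 1)/(2) = 409/9182 ≈ 4.4544%

step 1 [1y] bond c/1=27/400: DF=(4133787/4000000 − 27/400·(0))/(1+27/400) = 9681/10000 ≈ 0.968100
step 2 [2y] zero: DF = P = 4591/5000 ≈ 0.918200
step 3 [3y] bond c/1=29/400: DF=(545909/500000 − 29/400·(0.968100+0.918200))/(1+29/400) = 1781/2000 ≈ 0.890500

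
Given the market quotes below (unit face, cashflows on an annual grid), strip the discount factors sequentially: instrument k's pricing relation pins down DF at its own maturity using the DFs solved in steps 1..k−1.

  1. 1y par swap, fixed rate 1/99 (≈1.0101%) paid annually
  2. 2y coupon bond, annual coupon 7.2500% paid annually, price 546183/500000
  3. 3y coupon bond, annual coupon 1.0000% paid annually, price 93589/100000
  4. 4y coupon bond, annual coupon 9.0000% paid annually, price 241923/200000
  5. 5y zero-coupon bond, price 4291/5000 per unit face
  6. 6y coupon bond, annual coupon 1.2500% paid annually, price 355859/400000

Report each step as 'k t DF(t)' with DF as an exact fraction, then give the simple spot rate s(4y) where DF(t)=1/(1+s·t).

step 1 [1y] swap r/1=1/99: DF=(1 − 1/99·(0))/(1+1/99) = 99/100 ≈ 0.990000
step 2 [2y] bond c/1=29/400: DF=(546183/500000 − 29/400·(0.990000))/(1+29/400) = 2379/2500 ≈ 0.951600
step 3 [3y] bond c/1=1/100: DF=(93589/100000 − 1/100·(0.990000+0.951600))/(1+1/100) = 4537/5000 ≈ 0.907400
step 4 [4y] bond c/1=9/100: DF=(241923/200000 − 9/100·(0.990000+0.951600+0.907400))/(1+9/100) = 1749/2000 ≈ 0.874500
step 5 [5y] zero: DF = P = 4291/5000 ≈ 0.858200
step 6 [6y] bond c/1=1/80: DF=(355859/400000 − 1/80·(0.990000+0.951600+0.907400+0.874500+0.858200))/(1+1/80) = 8221/10000 ≈ 0.822100

1 1 99/100
2 2 2379/2500
3 3 4537/5000
4 4 1749/2000
5 5 4291/5000
6 6 8221/10000
s(4y) = (1/(1749/2000) − 1)/(4) = 251/6996 ≈ 3.5878%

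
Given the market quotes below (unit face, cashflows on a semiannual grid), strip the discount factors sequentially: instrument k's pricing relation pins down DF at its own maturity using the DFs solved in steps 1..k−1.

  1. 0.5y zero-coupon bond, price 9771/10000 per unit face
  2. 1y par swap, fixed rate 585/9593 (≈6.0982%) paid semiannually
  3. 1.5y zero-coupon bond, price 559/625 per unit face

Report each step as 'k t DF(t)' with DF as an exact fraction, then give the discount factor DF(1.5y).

1 1/2 9771/10000
2 1 1883/2000
3 3/2 559/625
DF(1.5y) = 559/625 ≈ 0.894400

step 1 [0.5y] zero: DF = P = 9771/10000 ≈ 0.977100
step 2 [1y] swap r/2=585/19186: DF=(1 − 585/19186·(0.977100))/(1+585/19186) = 1883/2000 ≈ 0.941500
step 3 [1.5y] zero: DF = P = 559/625 ≈ 0.894400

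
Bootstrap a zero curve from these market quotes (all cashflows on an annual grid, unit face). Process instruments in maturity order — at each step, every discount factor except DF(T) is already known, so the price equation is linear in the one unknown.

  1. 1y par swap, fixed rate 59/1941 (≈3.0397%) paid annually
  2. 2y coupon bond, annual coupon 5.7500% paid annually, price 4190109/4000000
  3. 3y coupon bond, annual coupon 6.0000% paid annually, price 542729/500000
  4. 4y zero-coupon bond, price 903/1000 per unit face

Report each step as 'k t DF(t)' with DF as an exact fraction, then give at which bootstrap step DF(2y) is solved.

step 1 [1y] swap r/1=59/1941: DF=(1 − 59/1941·(0))/(1+59/1941) = 1941/2000 ≈ 0.970500
step 2 [2y] bond c/1=23/400: DF=(4190109/4000000 − 23/400·(0.970500))/(1+23/400) = 4689/5000 ≈ 0.937800
step 3 [3y] bond c/1=3/50: DF=(542729/500000 − 3/50·(0.970500+0.937800))/(1+3/50) = 229/250 ≈ 0.916000
step 4 [4y] zero: DF = P = 903/1000 ≈ 0.903000

1 1 1941/2000
2 2 4689/5000
3 3 229/250
4 4 903/1000
DF(2y) is solved at step 2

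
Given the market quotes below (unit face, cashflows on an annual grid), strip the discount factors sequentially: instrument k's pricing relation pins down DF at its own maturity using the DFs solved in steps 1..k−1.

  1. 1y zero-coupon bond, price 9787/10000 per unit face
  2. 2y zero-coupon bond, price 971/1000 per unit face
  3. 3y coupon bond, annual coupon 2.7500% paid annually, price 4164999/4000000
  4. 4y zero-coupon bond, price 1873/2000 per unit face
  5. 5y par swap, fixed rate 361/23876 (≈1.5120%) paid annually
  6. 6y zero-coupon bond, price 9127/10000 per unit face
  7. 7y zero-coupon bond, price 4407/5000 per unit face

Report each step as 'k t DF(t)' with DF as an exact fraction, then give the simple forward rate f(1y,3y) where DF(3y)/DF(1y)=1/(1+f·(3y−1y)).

1 1 9787/10000
2 2 971/1000
3 3 2403/2500
4 4 1873/2000
5 5 4639/5000
6 6 9127/10000
7 7 4407/5000
f(1y,3y) = ((9787/10000)/(2403/2500) − 1)/(2) = 175/19224 ≈ 0.9103%

step 1 [1y] zero: DF = P = 9787/10000 ≈ 0.978700
step 2 [2y] zero: DF = P = 971/1000 ≈ 0.971000
step 3 [3y] bond c/1=11/400: DF=(4164999/4000000 − 11/400·(0.978700+0.971000))/(1+11/400) = 2403/2500 ≈ 0.961200
step 4 [4y] zero: DF = P = 1873/2000 ≈ 0.936500
step 5 [5y] swap r/1=361/23876: DF=(1 − 361/23876·(0.978700+0.971000+0.961200+0.936500))/(1+361/23876) = 4639/5000 ≈ 0.927800
step 6 [6y] zero: DF = P = 9127/10000 ≈ 0.912700
step 7 [7y] zero: DF = P = 4407/5000 ≈ 0.881400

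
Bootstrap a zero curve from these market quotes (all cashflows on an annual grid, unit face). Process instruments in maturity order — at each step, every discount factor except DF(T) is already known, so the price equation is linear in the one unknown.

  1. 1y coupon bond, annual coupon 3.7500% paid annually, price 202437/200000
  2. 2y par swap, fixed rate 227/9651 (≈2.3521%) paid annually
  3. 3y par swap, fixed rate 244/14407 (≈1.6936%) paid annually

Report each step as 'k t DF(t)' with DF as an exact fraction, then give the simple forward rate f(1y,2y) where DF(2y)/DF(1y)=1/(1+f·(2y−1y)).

step 1 [1y] bond c/1=3/80: DF=(202437/200000 − 3/80·(0))/(1+3/80) = 2439/2500 ≈ 0.975600
step 2 [2y] swap r/1=227/9651: DF=(1 − 227/9651·(0.975600))/(1+227/9651) = 4773/5000 ≈ 0.954600
step 3 [3y] swap r/1=244/14407: DF=(1 − 244/14407·(0.975600+0.954600))/(1+244/14407) = 1189/1250 ≈ 0.951200

1 1 2439/2500
2 2 4773/5000
3 3 1189/1250
f(1y,2y) = ((2439/2500)/(4773/5000) − 1)/(1) = 35/1591 ≈ 2.1999%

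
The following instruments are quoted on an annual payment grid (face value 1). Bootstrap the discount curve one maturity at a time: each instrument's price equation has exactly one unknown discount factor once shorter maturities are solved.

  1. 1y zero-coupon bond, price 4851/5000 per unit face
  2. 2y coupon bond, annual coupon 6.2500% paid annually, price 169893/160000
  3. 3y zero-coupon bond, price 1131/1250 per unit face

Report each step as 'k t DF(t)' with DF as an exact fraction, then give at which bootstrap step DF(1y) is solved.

1 1 4851/5000
2 2 9423/10000
3 3 1131/1250
DF(1y) is solved at step 1

step 1 [1y] zero: DF = P = 4851/5000 ≈ 0.970200
step 2 [2y] bond c/1=1/16: DF=(169893/160000 − 1/16·(0.970200))/(1+1/16) = 9423/10000 ≈ 0.942300
step 3 [3y] zero: DF = P = 1131/1250 ≈ 0.904800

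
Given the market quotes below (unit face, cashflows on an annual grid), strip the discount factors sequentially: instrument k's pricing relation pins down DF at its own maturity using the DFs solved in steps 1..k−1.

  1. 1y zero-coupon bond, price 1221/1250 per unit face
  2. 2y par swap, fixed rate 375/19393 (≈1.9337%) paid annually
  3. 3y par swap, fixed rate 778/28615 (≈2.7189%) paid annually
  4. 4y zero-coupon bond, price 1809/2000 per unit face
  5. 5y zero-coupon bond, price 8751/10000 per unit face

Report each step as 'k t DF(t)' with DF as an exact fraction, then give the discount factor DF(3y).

step 1 [1y] zero: DF = P = 1221/1250 ≈ 0.976800
step 2 [2y] swap r/1=375/19393: DF=(1 − 375/19393·(0.976800))/(1+375/19393) = 77/80 ≈ 0.962500
step 3 [3y] swap r/1=778/28615: DF=(1 − 778/28615·(0.976800+0.962500))/(1+778/28615) = 4611/5000 ≈ 0.922200
step 4 [4y] zero: DF = P = 1809/2000 ≈ 0.904500
step 5 [5y] zero: DF = P = 8751/10000 ≈ 0.875100

1 1 1221/1250
2 2 77/80
3 3 4611/5000
4 4 1809/2000
5 5 8751/10000
DF(3y) = 4611/5000 ≈ 0.922200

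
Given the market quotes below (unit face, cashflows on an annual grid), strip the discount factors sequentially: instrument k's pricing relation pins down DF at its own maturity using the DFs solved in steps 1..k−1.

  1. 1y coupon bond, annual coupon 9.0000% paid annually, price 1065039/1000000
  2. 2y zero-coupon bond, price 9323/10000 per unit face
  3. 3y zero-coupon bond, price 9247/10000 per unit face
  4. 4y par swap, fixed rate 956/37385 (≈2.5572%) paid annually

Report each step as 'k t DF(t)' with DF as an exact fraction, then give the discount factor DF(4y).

1 1 9771/10000
2 2 9323/10000
3 3 9247/10000
4 4 2261/2500
DF(4y) = 2261/2500 ≈ 0.904400

step 1 [1y] bond c/1=9/100: DF=(1065039/1000000 − 9/100·(0))/(1+9/100) = 9771/10000 ≈ 0.977100
step 2 [2y] zero: DF = P = 9323/10000 ≈ 0.932300
step 3 [3y] zero: DF = P = 9247/10000 ≈ 0.924700
step 4 [4y] swap r/1=956/37385: DF=(1 − 956/37385·(0.977100+0.932300+0.924700))/(1+956/37385) = 2261/2500 ≈ 0.904400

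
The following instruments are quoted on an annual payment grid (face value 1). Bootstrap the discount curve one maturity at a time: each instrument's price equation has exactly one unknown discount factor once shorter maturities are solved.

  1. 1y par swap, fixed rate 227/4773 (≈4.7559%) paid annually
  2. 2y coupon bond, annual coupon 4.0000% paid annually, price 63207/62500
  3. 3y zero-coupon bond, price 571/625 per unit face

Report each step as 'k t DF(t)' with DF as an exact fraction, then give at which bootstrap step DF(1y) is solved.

1 1 4773/5000
2 2 9357/10000
3 3 571/625
DF(1y) is solved at step 1

step 1 [1y] swap r/1=227/4773: DF=(1 − 227/4773·(0))/(1+227/4773) = 4773/5000 ≈ 0.954600
step 2 [2y] bond c/1=1/25: DF=(63207/62500 − 1/25·(0.954600))/(1+1/25) = 9357/10000 ≈ 0.935700
step 3 [3y] zero: DF = P = 571/625 ≈ 0.913600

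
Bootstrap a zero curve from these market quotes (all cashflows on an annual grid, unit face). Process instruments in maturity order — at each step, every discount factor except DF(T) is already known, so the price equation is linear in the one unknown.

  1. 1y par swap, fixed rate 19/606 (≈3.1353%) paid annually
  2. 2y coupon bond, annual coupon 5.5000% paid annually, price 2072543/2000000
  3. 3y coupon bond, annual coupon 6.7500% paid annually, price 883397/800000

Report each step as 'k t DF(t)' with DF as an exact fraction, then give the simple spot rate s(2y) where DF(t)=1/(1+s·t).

1 1 606/625
2 2 9317/10000
3 3 4571/5000
s(2y) = (1/(9317/10000) − 1)/(2) = 683/18634 ≈ 3.6653%

step 1 [1y] swap r/1=19/606: DF=(1 − 19/606·(0))/(1+19/606) = 606/625 ≈ 0.969600
step 2 [2y] bond c/1=11/200: DF=(2072543/2000000 − 11/200·(0.969600))/(1+11/200) = 9317/10000 ≈ 0.931700
step 3 [3y] bond c/1=27/400: DF=(883397/800000 − 27/400·(0.969600+0.931700))/(1+27/400) = 4571/5000 ≈ 0.914200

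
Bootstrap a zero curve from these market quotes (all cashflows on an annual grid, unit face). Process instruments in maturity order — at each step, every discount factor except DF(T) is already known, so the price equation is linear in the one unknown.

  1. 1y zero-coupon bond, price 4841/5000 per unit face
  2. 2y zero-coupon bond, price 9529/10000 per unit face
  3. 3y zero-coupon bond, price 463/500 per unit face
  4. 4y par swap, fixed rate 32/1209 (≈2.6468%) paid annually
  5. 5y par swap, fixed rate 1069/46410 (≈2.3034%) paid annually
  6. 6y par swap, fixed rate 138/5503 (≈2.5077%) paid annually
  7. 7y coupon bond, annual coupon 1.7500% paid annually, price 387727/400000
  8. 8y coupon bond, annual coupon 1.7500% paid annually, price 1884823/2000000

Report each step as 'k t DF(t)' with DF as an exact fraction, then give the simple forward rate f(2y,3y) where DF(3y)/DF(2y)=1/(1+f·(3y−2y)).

step 1 [1y] zero: DF = P = 4841/5000 ≈ 0.968200
step 2 [2y] zero: DF = P = 9529/10000 ≈ 0.952900
step 3 [3y] zero: DF = P = 463/500 ≈ 0.926000
step 4 [4y] swap r/1=32/1209: DF=(1 − 32/1209·(0.968200+0.952900+0.926000))/(1+32/1209) = 563/625 ≈ 0.900800
step 5 [5y] swap r/1=1069/46410: DF=(1 − 1069/46410·(0.968200+0.952900+0.926000+0.900800))/(1+1069/46410) = 8931/10000 ≈ 0.893100
step 6 [6y] swap r/1=138/5503: DF=(1 − 138/5503·(0.968200+0.952900+0.926000+0.900800+0.893100))/(1+138/5503) = 431/500 ≈ 0.862000
step 7 [7y] bond c/1=7/400: DF=(387727/400000 − 7/400·(0.968200+0.952900+0.926000+0.900800+0.893100+0.862000))/(1+7/400) = 429/500 ≈ 0.858000
step 8 [8y] bond c/1=7/400: DF=(1884823/2000000 − 7/400·(0.968200+0.952900+0.926000+0.900800+0.893100+0.862000+0.858000))/(1+7/400) = 1021/1250 ≈ 0.816800

1 1 4841/5000
2 2 9529/10000
3 3 463/500
4 4 563/625
5 5 8931/10000
6 6 431/500
7 7 429/500
8 8 1021/1250
f(2y,3y) = ((9529/10000)/(463/500) − 1)/(1) = 269/9260 ≈ 2.9050%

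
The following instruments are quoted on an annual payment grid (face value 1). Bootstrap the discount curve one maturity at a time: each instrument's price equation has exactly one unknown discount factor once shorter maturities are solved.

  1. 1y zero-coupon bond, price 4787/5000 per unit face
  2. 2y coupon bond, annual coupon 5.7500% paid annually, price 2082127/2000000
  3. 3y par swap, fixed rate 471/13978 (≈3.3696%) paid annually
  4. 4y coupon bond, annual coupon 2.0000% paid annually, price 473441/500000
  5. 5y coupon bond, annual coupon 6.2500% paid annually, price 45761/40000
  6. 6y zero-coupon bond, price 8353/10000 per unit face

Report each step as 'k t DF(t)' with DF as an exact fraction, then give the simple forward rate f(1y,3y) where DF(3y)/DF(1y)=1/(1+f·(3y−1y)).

1 1 4787/5000
2 2 2331/2500
3 3 4529/5000
4 4 1747/2000
5 5 8609/10000
6 6 8353/10000
f(1y,3y) = ((4787/5000)/(4529/5000) − 1)/(2) = 129/4529 ≈ 2.8483%

step 1 [1y] zero: DF = P = 4787/5000 ≈ 0.957400
step 2 [2y] bond c/1=23/400: DF=(2082127/2000000 − 23/400·(0.957400))/(1+23/400) = 2331/2500 ≈ 0.932400
step 3 [3y] swap r/1=471/13978: DF=(1 − 471/13978·(0.957400+0.932400))/(1+471/13978) = 4529/5000 ≈ 0.905800
step 4 [4y] bond c/1=1/50: DF=(473441/500000 − 1/50·(0.957400+0.932400+0.905800))/(1+1/50) = 1747/2000 ≈ 0.873500
step 5 [5y] bond c/1=1/16: DF=(45761/40000 − 1/16·(0.957400+0.932400+0.905800+0.873500))/(1+1/16) = 8609/10000 ≈ 0.860900
step 6 [6y] zero: DF = P = 8353/10000 ≈ 0.835300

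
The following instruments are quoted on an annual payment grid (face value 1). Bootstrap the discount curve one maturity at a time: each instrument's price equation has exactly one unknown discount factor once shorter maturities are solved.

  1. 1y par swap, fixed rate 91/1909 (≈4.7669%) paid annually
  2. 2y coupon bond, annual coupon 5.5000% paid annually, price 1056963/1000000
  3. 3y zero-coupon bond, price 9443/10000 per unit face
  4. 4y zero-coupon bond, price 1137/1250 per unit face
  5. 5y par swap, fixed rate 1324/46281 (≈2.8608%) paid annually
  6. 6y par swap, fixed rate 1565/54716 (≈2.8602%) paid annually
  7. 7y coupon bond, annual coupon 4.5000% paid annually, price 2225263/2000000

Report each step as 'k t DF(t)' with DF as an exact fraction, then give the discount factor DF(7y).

1 1 1909/2000
2 2 9521/10000
3 3 9443/10000
4 4 1137/1250
5 5 2169/2500
6 6 1687/2000
7 7 8291/10000
DF(7y) = 8291/10000 ≈ 0.829100

step 1 [1y] swap r/1=91/1909: DF=(1 − 91/1909·(0))/(1+91/1909) = 1909/2000 ≈ 0.954500
step 2 [2y] bond c/1=11/200: DF=(1056963/1000000 − 11/200·(0.954500))/(1+11/200) = 9521/10000 ≈ 0.952100
step 3 [3y] zero: DF = P = 9443/10000 ≈ 0.944300
step 4 [4y] zero: DF = P = 1137/1250 ≈ 0.909600
step 5 [5y] swap r/1=1324/46281: DF=(1 − 1324/46281·(0.954500+0.952100+0.944300+0.909600))/(1+1324/46281) = 2169/2500 ≈ 0.867600
step 6 [6y] swap r/1=1565/54716: DF=(1 − 1565/54716·(0.954500+0.952100+0.944300+0.909600+0.867600))/(1+1565/54716) = 1687/2000 ≈ 0.843500
step 7 [7y] bond c/1=9/200: DF=(2225263/2000000 − 9/200·(0.954500+0.952100+0.944300+0.909600+0.867600+0.843500))/(1+9/200) = 8291/10000 ≈ 0.829100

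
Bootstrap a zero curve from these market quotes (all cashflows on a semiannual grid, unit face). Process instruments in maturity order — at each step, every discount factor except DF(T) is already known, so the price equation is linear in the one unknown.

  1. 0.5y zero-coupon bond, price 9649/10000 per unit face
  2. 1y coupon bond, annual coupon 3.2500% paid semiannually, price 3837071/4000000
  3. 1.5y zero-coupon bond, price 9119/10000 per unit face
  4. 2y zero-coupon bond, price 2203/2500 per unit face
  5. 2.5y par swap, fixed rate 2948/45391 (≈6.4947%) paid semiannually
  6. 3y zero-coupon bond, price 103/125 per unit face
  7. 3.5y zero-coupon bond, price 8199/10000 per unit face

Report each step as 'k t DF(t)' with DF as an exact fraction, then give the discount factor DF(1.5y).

1 1/2 9649/10000
2 1 1857/2000
3 3/2 9119/10000
4 2 2203/2500
5 5/2 4263/5000
6 3 103/125
7 7/2 8199/10000
DF(1.5y) = 9119/10000 ≈ 0.911900

step 1 [0.5y] zero: DF = P = 9649/10000 ≈ 0.964900
step 2 [1y] bond c/2=13/800: DF=(3837071/4000000 − 13/800·(0.964900))/(1+13/800) = 1857/2000 ≈ 0.928500
step 3 [1.5y] zero: DF = P = 9119/10000 ≈ 0.911900
step 4 [2y] zero: DF = P = 2203/2500 ≈ 0.881200
step 5 [2.5y] swap r/2=1474/45391: DF=(1 − 1474/45391·(0.964900+0.928500+0.911900+0.881200))/(1+1474/45391) = 4263/5000 ≈ 0.852600
step 6 [3y] zero: DF = P = 103/125 ≈ 0.824000
step 7 [3.5y] zero: DF = P = 8199/10000 ≈ 0.819900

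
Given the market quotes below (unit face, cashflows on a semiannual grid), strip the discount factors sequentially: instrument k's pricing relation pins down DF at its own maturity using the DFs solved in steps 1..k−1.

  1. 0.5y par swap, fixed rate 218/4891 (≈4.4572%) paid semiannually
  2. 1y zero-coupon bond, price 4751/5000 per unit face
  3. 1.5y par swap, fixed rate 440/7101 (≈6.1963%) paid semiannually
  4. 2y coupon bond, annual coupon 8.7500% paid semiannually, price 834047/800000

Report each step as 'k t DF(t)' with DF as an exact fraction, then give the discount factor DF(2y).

1 1/2 4891/5000
2 1 4751/5000
3 3/2 114/125
4 2 4399/5000
DF(2y) = 4399/5000 ≈ 0.879800

step 1 [0.5y] swap r/2=109/4891: DF=(1 − 109/4891·(0))/(1+109/4891) = 4891/5000 ≈ 0.978200
step 2 [1y] zero: DF = P = 4751/5000 ≈ 0.950200
step 3 [1.5y] swap r/2=220/7101: DF=(1 − 220/7101·(0.978200+0.950200))/(1+220/7101) = 114/125 ≈ 0.912000
step 4 [2y] bond c/2=7/160: DF=(834047/800000 − 7/160·(0.978200+0.950200+0.912000))/(1+7/160) = 4399/5000 ≈ 0.879800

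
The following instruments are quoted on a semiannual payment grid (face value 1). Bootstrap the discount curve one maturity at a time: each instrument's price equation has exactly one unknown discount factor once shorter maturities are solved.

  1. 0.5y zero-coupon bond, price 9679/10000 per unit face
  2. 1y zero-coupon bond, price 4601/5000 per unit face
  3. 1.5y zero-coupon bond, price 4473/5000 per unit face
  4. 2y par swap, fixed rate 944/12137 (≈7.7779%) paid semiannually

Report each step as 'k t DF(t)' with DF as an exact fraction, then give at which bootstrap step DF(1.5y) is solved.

step 1 [0.5y] zero: DF = P = 9679/10000 ≈ 0.967900
step 2 [1y] zero: DF = P = 4601/5000 ≈ 0.920200
step 3 [1.5y] zero: DF = P = 4473/5000 ≈ 0.894600
step 4 [2y] swap r/2=472/12137: DF=(1 − 472/12137·(0.967900+0.920200+0.894600))/(1+472/12137) = 1073/1250 ≈ 0.858400

1 1/2 9679/10000
2 1 4601/5000
3 3/2 4473/5000
4 2 1073/1250
DF(1.5y) is solved at step 3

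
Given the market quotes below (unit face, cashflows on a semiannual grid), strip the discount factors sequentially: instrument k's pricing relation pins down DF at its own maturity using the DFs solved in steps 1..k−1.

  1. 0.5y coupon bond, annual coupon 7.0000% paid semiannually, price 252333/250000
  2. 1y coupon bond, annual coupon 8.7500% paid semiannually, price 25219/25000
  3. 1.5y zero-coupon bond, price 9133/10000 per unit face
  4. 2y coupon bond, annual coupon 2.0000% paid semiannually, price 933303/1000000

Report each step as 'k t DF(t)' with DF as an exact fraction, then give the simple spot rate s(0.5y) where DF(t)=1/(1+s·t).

step 1 [0.5y] bond c/2=7/200: DF=(252333/250000 − 7/200·(0))/(1+7/200) = 1219/1250 ≈ 0.975200
step 2 [1y] bond c/2=7/160: DF=(25219/25000 − 7/160·(0.975200))/(1+7/160) = 1157/1250 ≈ 0.925600
step 3 [1.5y] zero: DF = P = 9133/10000 ≈ 0.913300
step 4 [2y] bond c/2=1/100: DF=(933303/1000000 − 1/100·(0.975200+0.925600+0.913300))/(1+1/100) = 4481/5000 ≈ 0.896200

1 1/2 1219/1250
2 1 1157/1250
3 3/2 9133/10000
4 2 4481/5000
s(0.5y) = (1/(1219/1250) − 1)/(1/2) = 62/1219 ≈ 5.0861%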